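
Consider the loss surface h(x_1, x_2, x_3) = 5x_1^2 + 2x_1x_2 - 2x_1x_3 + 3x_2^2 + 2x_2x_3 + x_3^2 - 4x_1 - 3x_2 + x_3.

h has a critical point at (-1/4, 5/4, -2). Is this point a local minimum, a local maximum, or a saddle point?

The Hessian is constant: H = [[10, 2, -2], [2, 6, 2], [-2, 2, 2]].
Leading principal minors: Δ₁ = 10, Δ₂ = 56, Δ₃ = 32.
All leading minors are positive, so H is positive definite: a local minimum.

local minimum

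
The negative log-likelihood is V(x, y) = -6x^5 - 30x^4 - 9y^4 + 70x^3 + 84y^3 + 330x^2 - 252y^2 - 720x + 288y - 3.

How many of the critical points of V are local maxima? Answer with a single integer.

V separates as a function of x plus a function of y, so ∇V=0 decouples.
∂V/∂x = -30(x - 2)(x - 1)(x + 3)(x + 4) = 0 at x ∈ {-4, -3, 1, 2}; ∂V/∂y = -36(y - 4)(y - 2)(y - 1) = 0 at y ∈ {1, 2, 4}.
The Hessian is diagonal: diag(V_xx, V_yy). Second derivatives: V_xx(-4)=900, V_xx(-3)=-600, V_xx(1)=600, V_xx(2)=-900; V_yy(1)=-108, V_yy(2)=72, V_yy(4)=-216.
Local maxima occur where both diagonal entries negative: (-3, 1), (-3, 4), (2, 1), (2, 4). Count: 4.

4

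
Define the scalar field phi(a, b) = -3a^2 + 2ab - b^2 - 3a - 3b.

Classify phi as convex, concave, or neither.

phi is quadratic, so its Hessian is the constant matrix H = [[-6, 2], [2, -2]].
det(H) = 8, tr(H) = -8.
det(H) > 0 and tr(H) < 0, so H is negative definite everywhere: concave.

concave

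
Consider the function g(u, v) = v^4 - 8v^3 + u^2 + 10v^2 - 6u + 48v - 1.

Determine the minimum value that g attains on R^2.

-39

g(u,v) separates as P(u) + Q(v) − 1, so its minimum is min P + min Q − 1.
P'(u) = 2u - 6 vanishes at u ∈ {3}; Q'(v) = 4(v - 4)(v - 3)(v + 1) vanishes at v ∈ {-1, 3, 4}.
Local minima of P (where P''>0): P(3)=-9. Local minima of Q: Q(-1)=-29, Q(4)=96.
So the global minimum of g is P(3) + Q(-1) − 1 = -9 − 29 − 1 = -39, attained at (3, -1).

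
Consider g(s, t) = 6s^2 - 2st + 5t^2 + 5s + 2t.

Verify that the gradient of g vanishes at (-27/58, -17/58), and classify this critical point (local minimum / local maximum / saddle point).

local minimum

∇g = (12s - 2t + 5, -2s + 10t + 2); substituting (-27/58, -17/58) gives ∇g = (0, 0), so (-27/58, -17/58) is indeed a critical point.
The Hessian of g is constant: H = [[12, -2], [-2, 10]].
det(H) = 12·10 − (-2)² = 116.
det(H) > 0 and tr(H) = 22 > 0, so H is positive definite and the point is a local minimum.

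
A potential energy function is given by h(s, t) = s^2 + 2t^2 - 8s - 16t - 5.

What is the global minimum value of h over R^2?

h(s,t) separates as P(s) + Q(t) − 5, so its minimum is min P + min Q − 5.
P'(s) = 2s - 8 vanishes at s ∈ {4}; Q'(t) = 4(t - 4) vanishes at t ∈ {4}.
Local minima of P (where P''>0): P(4)=-16. Local minima of Q: Q(4)=-32.
So the global minimum of h is P(4) + Q(4) − 5 = -16 − 32 − 5 = -53, attained at (4, 4).

-53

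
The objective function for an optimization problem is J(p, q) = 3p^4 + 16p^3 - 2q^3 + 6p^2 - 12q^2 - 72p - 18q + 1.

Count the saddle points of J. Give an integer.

3

J separates as a function of p plus a function of q, so ∇J=0 decouples.
∂J/∂p = 12(p - 1)(p + 2)(p + 3) = 0 at p ∈ {-3, -2, 1}; ∂J/∂q = -6(q + 1)(q + 3) = 0 at q ∈ {-3, -1}.
The Hessian is diagonal: diag(J_pp, J_qq). Second derivatives: J_pp(-3)=48, J_pp(-2)=-36, J_pp(1)=144; J_qq(-3)=12, J_qq(-1)=-12.
Saddle points occur where the two diagonal entries have opposite signs: (-3, -1), (-2, -3), (1, -1). Count: 3.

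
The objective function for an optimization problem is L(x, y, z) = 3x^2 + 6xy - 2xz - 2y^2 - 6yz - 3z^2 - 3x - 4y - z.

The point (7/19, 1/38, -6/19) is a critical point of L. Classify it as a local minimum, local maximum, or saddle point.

The Hessian is constant: H = [[6, 6, -2], [6, -4, -6], [-2, -6, -6]].
Leading principal minors: Δ₁ = 6, Δ₂ = -60, Δ₃ = 304.
The minors fit neither the all-positive nor the alternating-sign pattern, so H is indefinite: a saddle point.

saddle point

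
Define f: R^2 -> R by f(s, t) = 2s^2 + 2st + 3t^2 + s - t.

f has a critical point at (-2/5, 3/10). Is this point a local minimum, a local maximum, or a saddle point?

The Hessian of f is constant: H = [[4, 2], [2, 6]].
det(H) = 4·6 − 2² = 20.
det(H) > 0 and tr(H) = 10 > 0, so H is positive definite and the point is a local minimum.

local minimum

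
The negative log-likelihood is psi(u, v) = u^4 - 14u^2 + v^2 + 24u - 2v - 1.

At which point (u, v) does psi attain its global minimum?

(-3, 1)

psi(u,v) separates as P(u) + Q(v) − 1, so its minimum is min P + min Q − 1.
P'(u) = 4(u - 2)(u - 1)(u + 3) vanishes at u ∈ {-3, 1, 2}; Q'(v) = 2v - 2 vanishes at v ∈ {1}.
Local minima of P (where P''>0): P(-3)=-117, P(2)=8. Local minima of Q: Q(1)=-1.
So the global minimum of psi is P(-3) + Q(1) − 1 = -117 − 1 − 1 = -119, attained at (-3, 1).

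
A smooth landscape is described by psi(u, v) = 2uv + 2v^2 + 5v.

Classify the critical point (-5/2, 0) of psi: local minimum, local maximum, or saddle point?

saddle point

The Hessian of psi is constant: H = [[0, 2], [2, 4]].
det(H) = 0·4 − 2² = -4.
Since det(H) < 0, H is indefinite and the critical point is a saddle point.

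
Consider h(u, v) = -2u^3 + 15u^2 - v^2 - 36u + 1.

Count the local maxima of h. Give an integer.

1

h separates as a function of u plus a function of v, so ∇h=0 decouples.
∂h/∂u = -6(u - 3)(u - 2) = 0 at u ∈ {2, 3}; ∂h/∂v = -2v = 0 at v ∈ {0}.
The Hessian is diagonal: diag(h_uu, h_vv). Second derivatives: h_uu(2)=6, h_uu(3)=-6; h_vv(0)=-2.
Local maxima occur where both diagonal entries negative: (3, 0). Count: 1.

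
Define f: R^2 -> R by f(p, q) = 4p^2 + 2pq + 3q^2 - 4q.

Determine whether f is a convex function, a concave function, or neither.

convex

f is quadratic, so its Hessian is the constant matrix H = [[8, 2], [2, 6]].
det(H) = 44, tr(H) = 14.
det(H) > 0 and tr(H) > 0, so H is positive definite everywhere: convex.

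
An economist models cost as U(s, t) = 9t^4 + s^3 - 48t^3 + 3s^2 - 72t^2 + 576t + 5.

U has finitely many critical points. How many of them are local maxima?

1

U separates as a function of s plus a function of t, so ∇U=0 decouples.
∂U/∂s = 3s(s + 2) = 0 at s ∈ {-2, 0}; ∂U/∂t = 36(t - 4)(t - 2)(t + 2) = 0 at t ∈ {-2, 2, 4}.
The Hessian is diagonal: diag(U_ss, U_tt). Second derivatives: U_ss(-2)=-6, U_ss(0)=6; U_tt(-2)=864, U_tt(2)=-288, U_tt(4)=432.
Local maxima occur where both diagonal entries negative: (-2, 2). Count: 1.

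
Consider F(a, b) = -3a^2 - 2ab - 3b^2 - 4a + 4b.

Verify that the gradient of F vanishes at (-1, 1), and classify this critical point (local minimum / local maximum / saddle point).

∇F = (-6a - 2b - 4, -2a - 6b + 4); substituting (-1, 1) gives ∇F = (0, 0), so (-1, 1) is indeed a critical point.
The Hessian of F is constant: H = [[-6, -2], [-2, -6]].
det(H) = (-6)·(-6) − (-2)² = 32.
det(H) > 0 and tr(H) = -12 < 0, so H is negative definite and the point is a local maximum.

local maximum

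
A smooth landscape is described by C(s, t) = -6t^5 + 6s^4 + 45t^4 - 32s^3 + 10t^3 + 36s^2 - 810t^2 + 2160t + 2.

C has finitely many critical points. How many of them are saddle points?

C separates as a function of s plus a function of t, so ∇C=0 decouples.
∂C/∂s = 24s(s - 3)(s - 1) = 0 at s ∈ {0, 1, 3}; ∂C/∂t = -30(t - 4)(t - 3)(t - 2)(t + 3) = 0 at t ∈ {-3, 2, 3, 4}.
The Hessian is diagonal: diag(C_ss, C_tt). Second derivatives: C_ss(0)=72, C_ss(1)=-48, C_ss(3)=144; C_tt(-3)=6300, C_tt(2)=-300, C_tt(3)=180, C_tt(4)=-420.
Saddle points occur where the two diagonal entries have opposite signs: (0, 2), (0, 4), (1, -3), (1, 3), (3, 2), (3, 4). Count: 6.

6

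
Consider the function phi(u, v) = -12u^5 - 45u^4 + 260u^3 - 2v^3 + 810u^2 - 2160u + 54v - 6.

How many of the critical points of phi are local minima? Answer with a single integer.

phi separates as a function of u plus a function of v, so ∇phi=0 decouples.
∂phi/∂u = -60(u - 3)(u - 1)(u + 3)(u + 4) = 0 at u ∈ {-4, -3, 1, 3}; ∂phi/∂v = -6(v - 3)(v + 3) = 0 at v ∈ {-3, 3}.
The Hessian is diagonal: diag(phi_uu, phi_vv). Second derivatives: phi_uu(-4)=2100, phi_uu(-3)=-1440, phi_uu(1)=2400, phi_uu(3)=-5040; phi_vv(-3)=36, phi_vv(3)=-36.
Local minima occur where both diagonal entries positive: (-4, -3), (1, -3). Count: 2.

2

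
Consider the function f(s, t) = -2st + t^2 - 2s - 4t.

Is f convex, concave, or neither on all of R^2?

f is quadratic, so its Hessian is the constant matrix H = [[0, -2], [-2, 2]].
det(H) = -4, tr(H) = 2.
det(H) < 0, so H is indefinite: neither convex nor concave.

neither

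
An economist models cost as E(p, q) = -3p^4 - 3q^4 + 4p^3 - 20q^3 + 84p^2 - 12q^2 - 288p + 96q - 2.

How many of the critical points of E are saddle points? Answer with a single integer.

4

E separates as a function of p plus a function of q, so ∇E=0 decouples.
∂E/∂p = -12(p - 3)(p - 2)(p + 4) = 0 at p ∈ {-4, 2, 3}; ∂E/∂q = -12(q - 1)(q + 2)(q + 4) = 0 at q ∈ {-4, -2, 1}.
The Hessian is diagonal: diag(E_pp, E_qq). Second derivatives: E_pp(-4)=-504, E_pp(2)=72, E_pp(3)=-84; E_qq(-4)=-120, E_qq(-2)=72, E_qq(1)=-180.
Saddle points occur where the two diagonal entries have opposite signs: (-4, -2), (2, -4), (2, 1), (3, -2). Count: 4.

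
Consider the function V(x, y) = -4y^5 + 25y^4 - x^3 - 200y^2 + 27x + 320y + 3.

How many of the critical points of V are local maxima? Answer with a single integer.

2

V separates as a function of x plus a function of y, so ∇V=0 decouples.
∂V/∂x = -3(x - 3)(x + 3) = 0 at x ∈ {-3, 3}; ∂V/∂y = -20(y - 4)(y - 2)(y - 1)(y + 2) = 0 at y ∈ {-2, 1, 2, 4}.
The Hessian is diagonal: diag(V_xx, V_yy). Second derivatives: V_xx(-3)=18, V_xx(3)=-18; V_yy(-2)=1440, V_yy(1)=-180, V_yy(2)=160, V_yy(4)=-720.
Local maxima occur where both diagonal entries negative: (3, 1), (3, 4). Count: 2.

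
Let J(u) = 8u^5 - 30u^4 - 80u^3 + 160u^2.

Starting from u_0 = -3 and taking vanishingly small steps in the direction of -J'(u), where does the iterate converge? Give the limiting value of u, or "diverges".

diverges

J'(u) = 40u(u - 4)(u - 1)(u + 2), so J'(-3) = 3360.
Gradient descent moves in the -J' direction, i.e. u is decreasing.
There is no critical point below u=-3, and J' keeps the same sign, so the iterate runs off to −∞.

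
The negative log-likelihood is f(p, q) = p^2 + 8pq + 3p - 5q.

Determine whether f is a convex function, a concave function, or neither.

f is quadratic, so its Hessian is the constant matrix H = [[2, 8], [8, 0]].
det(H) = -64, tr(H) = 2.
det(H) < 0, so H is indefinite: neither convex nor concave.

neither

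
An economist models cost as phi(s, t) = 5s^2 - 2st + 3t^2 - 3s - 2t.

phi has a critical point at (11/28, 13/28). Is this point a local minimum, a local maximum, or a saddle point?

The Hessian of phi is constant: H = [[10, -2], [-2, 6]].
det(H) = 10·6 − (-2)² = 56.
det(H) > 0 and tr(H) = 16 > 0, so H is positive definite and the point is a local minimum.

local minimum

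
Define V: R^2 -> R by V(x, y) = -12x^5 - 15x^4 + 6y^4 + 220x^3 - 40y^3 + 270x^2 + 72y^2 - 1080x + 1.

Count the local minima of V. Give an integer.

V separates as a function of x plus a function of y, so ∇V=0 decouples.
∂V/∂x = -60(x - 3)(x - 1)(x + 2)(x + 3) = 0 at x ∈ {-3, -2, 1, 3}; ∂V/∂y = 24y(y - 3)(y - 2) = 0 at y ∈ {0, 2, 3}.
The Hessian is diagonal: diag(V_xx, V_yy). Second derivatives: V_xx(-3)=1440, V_xx(-2)=-900, V_xx(1)=1440, V_xx(3)=-3600; V_yy(0)=144, V_yy(2)=-48, V_yy(3)=72.
Local minima occur where both diagonal entries positive: (-3, 0), (-3, 3), (1, 0), (1, 3). Count: 4.

4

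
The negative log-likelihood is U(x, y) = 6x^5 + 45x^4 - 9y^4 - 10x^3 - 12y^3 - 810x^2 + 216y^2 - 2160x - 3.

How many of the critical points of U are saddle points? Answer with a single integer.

6

U separates as a function of x plus a function of y, so ∇U=0 decouples.
∂U/∂x = 30(x - 3)(x + 2)(x + 3)(x + 4) = 0 at x ∈ {-4, -3, -2, 3}; ∂U/∂y = -36y(y - 3)(y + 4) = 0 at y ∈ {-4, 0, 3}.
The Hessian is diagonal: diag(U_xx, U_yy). Second derivatives: U_xx(-4)=-420, U_xx(-3)=180, U_xx(-2)=-300, U_xx(3)=6300; U_yy(-4)=-1008, U_yy(0)=432, U_yy(3)=-756.
Saddle points occur where the two diagonal entries have opposite signs: (-4, 0), (-3, -4), (-3, 3), (-2, 0), (3, -4), (3, 3). Count: 6.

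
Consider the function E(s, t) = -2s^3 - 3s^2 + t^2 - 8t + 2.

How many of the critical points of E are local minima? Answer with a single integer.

E separates as a function of s plus a function of t, so ∇E=0 decouples.
∂E/∂s = -6s(s + 1) = 0 at s ∈ {-1, 0}; ∂E/∂t = 2(t - 4) = 0 at t ∈ {4}.
The Hessian is diagonal: diag(E_ss, E_tt). Second derivatives: E_ss(-1)=6, E_ss(0)=-6; E_tt(4)=2.
Local minima occur where both diagonal entries positive: (-1, 4). Count: 1.

1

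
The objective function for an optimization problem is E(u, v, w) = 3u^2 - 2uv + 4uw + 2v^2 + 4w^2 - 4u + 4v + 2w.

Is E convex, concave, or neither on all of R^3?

convex

E is quadratic, so its Hessian is the constant matrix H = [[6, -2, 4], [-2, 4, 0], [4, 0, 8]].
Leading principal minors: 6, 20, 96.
All positive ⇒ H ≻ 0 ⇒ convex.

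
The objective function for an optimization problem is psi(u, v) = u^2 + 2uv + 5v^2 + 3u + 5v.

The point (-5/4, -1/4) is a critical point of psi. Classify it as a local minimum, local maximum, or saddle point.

The Hessian of psi is constant: H = [[2, 2], [2, 10]].
det(H) = 2·10 − 2² = 16.
det(H) > 0 and tr(H) = 12 > 0, so H is positive definite and the point is a local minimum.

local minimum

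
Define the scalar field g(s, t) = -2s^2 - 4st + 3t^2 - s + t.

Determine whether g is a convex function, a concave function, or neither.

g is quadratic, so its Hessian is the constant matrix H = [[-4, -4], [-4, 6]].
det(H) = -40, tr(H) = 2.
det(H) < 0, so H is indefinite: neither convex nor concave.

neither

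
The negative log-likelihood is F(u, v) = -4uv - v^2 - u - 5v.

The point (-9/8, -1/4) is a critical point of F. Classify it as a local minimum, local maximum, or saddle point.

The Hessian of F is constant: H = [[0, -4], [-4, -2]].
det(H) = 0·(-2) − (-4)² = -16.
Since det(H) < 0, H is indefinite and the critical point is a saddle point.

saddle point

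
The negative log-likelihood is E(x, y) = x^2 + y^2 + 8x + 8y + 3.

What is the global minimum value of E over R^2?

-29

E(x,y) separates as P(x) + Q(y) + 3, so its minimum is min P + min Q + 3.
P'(x) = 2x + 8 vanishes at x ∈ {-4}; Q'(y) = 2y + 8 vanishes at y ∈ {-4}.
Local minima of P (where P''>0): P(-4)=-16. Local minima of Q: Q(-4)=-16.
So the global minimum of E is P(-4) + Q(-4) + 3 = -16 − 16 + 3 = -29, attained at (-4, -4).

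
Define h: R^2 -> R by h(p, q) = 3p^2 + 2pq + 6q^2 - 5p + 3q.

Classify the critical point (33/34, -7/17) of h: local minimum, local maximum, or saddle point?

The Hessian of h is constant: H = [[6, 2], [2, 12]].
det(H) = 6·12 − 2² = 68.
det(H) > 0 and tr(H) = 18 > 0, so H is positive definite and the point is a local minimum.

local minimum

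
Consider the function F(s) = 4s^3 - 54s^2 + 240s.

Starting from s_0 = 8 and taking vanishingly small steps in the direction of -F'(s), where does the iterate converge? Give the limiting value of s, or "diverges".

5

F'(s) = 12(s - 5)(s - 4), so F'(8) = 144.
Gradient descent moves in the -F' direction, i.e. s is decreasing.
The nearest critical point in that direction is s = 5, where F'' = 12 > 0 (a local minimum). The iterate converges there.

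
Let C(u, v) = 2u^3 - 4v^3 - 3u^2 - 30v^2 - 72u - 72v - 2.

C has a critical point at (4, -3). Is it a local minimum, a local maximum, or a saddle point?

local minimum

The mixed partial ∂²C/∂u∂v is 0, so the Hessian at any point is diag(C_uu, C_vv) = diag(6(2u - 1), -12(2v + 5)).
At (4, -3): H = diag(42, 12).
Both eigenvalues are positive, so H is positive definite: a local minimum.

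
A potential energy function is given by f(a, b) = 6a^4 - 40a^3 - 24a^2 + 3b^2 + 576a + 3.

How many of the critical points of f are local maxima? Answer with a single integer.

f separates as a function of a plus a function of b, so ∇f=0 decouples.
∂f/∂a = 24(a - 4)(a - 3)(a + 2) = 0 at a ∈ {-2, 3, 4}; ∂f/∂b = 6b = 0 at b ∈ {0}.
The Hessian is diagonal: diag(f_aa, f_bb). Second derivatives: f_aa(-2)=720, f_aa(3)=-120, f_aa(4)=144; f_bb(0)=6.
Local maxima occur where both diagonal entries negative: none. Count: 0.

0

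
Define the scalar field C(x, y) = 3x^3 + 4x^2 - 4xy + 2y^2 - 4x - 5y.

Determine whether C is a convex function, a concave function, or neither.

The term 3x^3 is cubic, so the Hessian is not constant.
∂²C/∂x² = 18x + 8, which takes both signs as x varies (negative for sufficiently negative x). A diagonal entry of the Hessian changing sign means the Hessian is neither positive- nor negative-semidefinite on all of R^2.

neither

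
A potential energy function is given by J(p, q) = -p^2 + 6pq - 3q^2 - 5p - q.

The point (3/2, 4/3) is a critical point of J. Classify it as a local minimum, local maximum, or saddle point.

The Hessian of J is constant: H = [[-2, 6], [6, -6]].
det(H) = (-2)·(-6) − 6² = -24.
Since det(H) < 0, H is indefinite and the critical point is a saddle point.

saddle point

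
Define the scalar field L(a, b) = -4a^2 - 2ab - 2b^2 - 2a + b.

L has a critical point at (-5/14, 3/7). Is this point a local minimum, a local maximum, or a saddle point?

The Hessian of L is constant: H = [[-8, -2], [-2, -4]].
det(H) = (-8)·(-4) − (-2)² = 28.
det(H) > 0 and tr(H) = -12 < 0, so H is negative definite and the point is a local maximum.

local maximum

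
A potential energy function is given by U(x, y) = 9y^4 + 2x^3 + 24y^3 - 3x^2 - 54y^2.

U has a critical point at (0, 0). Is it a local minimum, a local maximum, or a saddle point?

local maximum

The mixed partial ∂²U/∂x∂y is 0, so the Hessian at any point is diag(U_xx, U_yy) = diag(6(2x - 1), 36(3y^2 + 4y - 3)).
At (0, 0): H = diag(-6, -108).
Both eigenvalues are negative, so H is negative definite: a local maximum.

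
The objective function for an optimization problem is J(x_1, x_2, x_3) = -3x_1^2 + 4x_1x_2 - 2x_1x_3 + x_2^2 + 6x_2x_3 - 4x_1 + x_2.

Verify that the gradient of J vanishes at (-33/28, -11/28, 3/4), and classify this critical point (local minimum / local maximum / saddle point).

saddle point

∇J = (-6x_1 + 4x_2 - 2x_3 - 4, 4x_1 + 2x_2 + 6x_3 + 1, -2x_1 + 6x_2); substituting (-33/28, -11/28, 3/4) gives ∇J = (0, 0, 0), so (-33/28, -11/28, 3/4) is indeed a critical point.
The Hessian is constant: H = [[-6, 4, -2], [4, 2, 6], [-2, 6, 0]].
Leading principal minors: Δ₁ = -6, Δ₂ = -28, Δ₃ = 112.
The minors fit neither the all-positive nor the alternating-sign pattern, so H is indefinite: a saddle point.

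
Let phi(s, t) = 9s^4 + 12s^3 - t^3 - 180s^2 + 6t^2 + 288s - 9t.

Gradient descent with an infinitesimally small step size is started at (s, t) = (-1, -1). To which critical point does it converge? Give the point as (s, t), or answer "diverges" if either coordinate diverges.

(-4, 1)

phi is separable, so gradient descent decouples: s follows -∂phi/∂s, t follows -∂phi/∂t.
∂phi/∂s = 36(s - 2)(s - 1)(s + 4); at s=-1 this is 648, so s decreases.
∂phi/∂t = -3(t - 3)(t - 1); at t=-1 this is -24, so t increases.
s converges to its nearest critical value -4 (a local min of the s-part); t converges to 1. The iterate converges to (-4, 1).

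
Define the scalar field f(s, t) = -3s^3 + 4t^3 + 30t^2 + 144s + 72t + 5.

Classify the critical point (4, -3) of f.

local maximum

The mixed partial ∂²f/∂s∂t is 0, so the Hessian at any point is diag(f_ss, f_tt) = diag(-18s, 12(2t + 5)).
At (4, -3): H = diag(-72, -12).
Both eigenvalues are negative, so H is negative definite: a local maximum.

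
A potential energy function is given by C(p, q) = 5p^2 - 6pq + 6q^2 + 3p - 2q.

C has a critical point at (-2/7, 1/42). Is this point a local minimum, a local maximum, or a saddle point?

The Hessian of C is constant: H = [[10, -6], [-6, 12]].
det(H) = 10·12 − (-6)² = 84.
det(H) > 0 and tr(H) = 22 > 0, so H is positive definite and the point is a local minimum.

local minimum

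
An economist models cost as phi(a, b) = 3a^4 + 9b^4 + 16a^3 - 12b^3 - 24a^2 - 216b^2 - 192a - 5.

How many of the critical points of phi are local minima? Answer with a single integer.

phi separates as a function of a plus a function of b, so ∇phi=0 decouples.
∂phi/∂a = 12(a - 2)(a + 2)(a + 4) = 0 at a ∈ {-4, -2, 2}; ∂phi/∂b = 36b(b - 4)(b + 3) = 0 at b ∈ {-3, 0, 4}.
The Hessian is diagonal: diag(phi_aa, phi_bb). Second derivatives: phi_aa(-4)=144, phi_aa(-2)=-96, phi_aa(2)=288; phi_bb(-3)=756, phi_bb(0)=-432, phi_bb(4)=1008.
Local minima occur where both diagonal entries positive: (-4, -3), (-4, 4), (2, -3), (2, 4). Count: 4.

4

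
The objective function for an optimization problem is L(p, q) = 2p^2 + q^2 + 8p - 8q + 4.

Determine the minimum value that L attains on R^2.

L(p,q) separates as A(p) + B(q) + 4, so its minimum is min A + min B + 4.
A'(p) = 4p + 8 vanishes at p ∈ {-2}; B'(q) = 2q - 8 vanishes at q ∈ {4}.
Local minima of A (where A''>0): A(-2)=-8. Local minima of B: B(4)=-16.
So the global minimum of L is A(-2) + B(4) + 4 = -8 − 16 + 4 = -20, attained at (-2, 4).

-20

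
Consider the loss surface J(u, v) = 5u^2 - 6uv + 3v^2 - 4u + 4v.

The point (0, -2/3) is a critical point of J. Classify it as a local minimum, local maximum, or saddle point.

The Hessian of J is constant: H = [[10, -6], [-6, 6]].
det(H) = 10·6 − (-6)² = 24.
det(H) > 0 and tr(H) = 16 > 0, so H is positive definite and the point is a local minimum.

local minimum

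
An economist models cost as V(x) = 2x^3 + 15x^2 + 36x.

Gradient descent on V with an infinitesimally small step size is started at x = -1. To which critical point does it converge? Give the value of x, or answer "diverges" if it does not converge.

-2

V'(x) = 6(x + 2)(x + 3), so V'(-1) = 12.
Gradient descent moves in the -V' direction, i.e. x is decreasing.
The nearest critical point in that direction is x = -2, where V'' = 6 > 0 (a local minimum). The iterate converges there.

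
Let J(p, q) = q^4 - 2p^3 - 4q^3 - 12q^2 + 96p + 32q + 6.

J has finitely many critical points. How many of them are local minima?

2

J separates as a function of p plus a function of q, so ∇J=0 decouples.
∂J/∂p = -6(p - 4)(p + 4) = 0 at p ∈ {-4, 4}; ∂J/∂q = 4(q - 4)(q - 1)(q + 2) = 0 at q ∈ {-2, 1, 4}.
The Hessian is diagonal: diag(J_pp, J_qq). Second derivatives: J_pp(-4)=48, J_pp(4)=-48; J_qq(-2)=72, J_qq(1)=-36, J_qq(4)=72.
Local minima occur where both diagonal entries positive: (-4, -2), (-4, 4). Count: 2.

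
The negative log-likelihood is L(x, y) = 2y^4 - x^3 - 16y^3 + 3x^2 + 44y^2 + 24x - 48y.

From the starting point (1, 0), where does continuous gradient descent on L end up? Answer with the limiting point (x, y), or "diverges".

L is separable, so gradient descent decouples: x follows -∂L/∂x, y follows -∂L/∂y.
∂L/∂x = -3(x - 4)(x + 2); at x=1 this is 27, so x decreases.
∂L/∂y = 8(y - 3)(y - 2)(y - 1); at y=0 this is -48, so y increases.
x converges to its nearest critical value -2 (a local min of the x-part); y converges to 1. The iterate converges to (-2, 1).

(-2, 1)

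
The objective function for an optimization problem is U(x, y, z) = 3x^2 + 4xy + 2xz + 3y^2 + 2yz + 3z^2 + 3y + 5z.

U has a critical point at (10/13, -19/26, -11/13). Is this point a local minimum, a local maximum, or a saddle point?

local minimum

The Hessian is constant: H = [[6, 4, 2], [4, 6, 2], [2, 2, 6]].
Leading principal minors: Δ₁ = 6, Δ₂ = 20, Δ₃ = 104.
All leading minors are positive, so H is positive definite: a local minimum.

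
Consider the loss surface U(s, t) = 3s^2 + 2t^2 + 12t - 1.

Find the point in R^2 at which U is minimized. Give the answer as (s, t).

(0, -3)

U(s,t) separates as P(s) + Q(t) − 1, so its minimum is min P + min Q − 1.
P'(s) = 6s vanishes at s ∈ {0}; Q'(t) = 4(t + 3) vanishes at t ∈ {-3}.
Local minima of P (where P''>0): P(0)=0. Local minima of Q: Q(-3)=-18.
So the global minimum of U is P(0) + Q(-3) − 1 = 0 − 18 − 1 = -19, attained at (0, -3).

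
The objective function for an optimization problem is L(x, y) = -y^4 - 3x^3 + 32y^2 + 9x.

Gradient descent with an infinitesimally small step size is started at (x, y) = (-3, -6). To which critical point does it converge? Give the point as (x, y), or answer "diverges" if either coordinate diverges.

L is separable, so gradient descent decouples: x follows -∂L/∂x, y follows -∂L/∂y.
∂L/∂x = -9(x - 1)(x + 1); at x=-3 this is -72, so x increases.
∂L/∂y = -4y(y - 4)(y + 4); at y=-6 this is 480, so y decreases.
The y-coordinate has no critical point in that direction and runs off to infinity.

diverges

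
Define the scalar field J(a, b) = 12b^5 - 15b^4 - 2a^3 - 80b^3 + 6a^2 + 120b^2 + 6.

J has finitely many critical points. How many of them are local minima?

2

J separates as a function of a plus a function of b, so ∇J=0 decouples.
∂J/∂a = -6a(a - 2) = 0 at a ∈ {0, 2}; ∂J/∂b = 60b(b - 2)(b - 1)(b + 2) = 0 at b ∈ {-2, 0, 1, 2}.
The Hessian is diagonal: diag(J_aa, J_bb). Second derivatives: J_aa(0)=12, J_aa(2)=-12; J_bb(-2)=-1440, J_bb(0)=240, J_bb(1)=-180, J_bb(2)=480.
Local minima occur where both diagonal entries positive: (0, 0), (0, 2). Count: 2.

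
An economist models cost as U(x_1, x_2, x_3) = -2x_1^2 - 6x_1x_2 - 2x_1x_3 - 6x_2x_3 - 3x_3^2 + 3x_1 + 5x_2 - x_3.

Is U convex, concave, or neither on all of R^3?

U is quadratic, so its Hessian is the constant matrix H = [[-4, -6, -2], [-6, 0, -6], [-2, -6, -6]].
Leading principal minors: -4, -36, 216.
Neither pattern holds ⇒ H is indefinite ⇒ neither convex nor concave.

neither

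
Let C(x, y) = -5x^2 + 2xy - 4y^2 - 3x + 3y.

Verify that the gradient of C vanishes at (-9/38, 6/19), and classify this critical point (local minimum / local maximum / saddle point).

∇C = (-10x + 2y - 3, 2x - 8y + 3); substituting (-9/38, 6/19) gives ∇C = (0, 0), so (-9/38, 6/19) is indeed a critical point.
The Hessian of C is constant: H = [[-10, 2], [2, -8]].
det(H) = (-10)·(-8) − 2² = 76.
det(H) > 0 and tr(H) = -18 < 0, so H is negative definite and the point is a local maximum.

local maximum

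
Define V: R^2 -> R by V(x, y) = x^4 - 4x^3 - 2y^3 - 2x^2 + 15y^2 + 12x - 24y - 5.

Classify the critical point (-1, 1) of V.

local minimum

The mixed partial ∂²V/∂x∂y is 0, so the Hessian at any point is diag(V_xx, V_yy) = diag(4(3x^2 - 6x - 1), 6(-2y + 5)).
At (-1, 1): H = diag(32, 18).
Both eigenvalues are positive, so H is positive definite: a local minimum.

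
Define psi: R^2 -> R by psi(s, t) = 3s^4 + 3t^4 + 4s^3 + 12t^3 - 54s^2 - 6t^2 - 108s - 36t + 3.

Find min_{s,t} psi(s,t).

psi(s,t) separates as P(s) + Q(t) + 3, so its minimum is min P + min Q + 3.
P'(s) = 12(s - 3)(s + 1)(s + 3) vanishes at s ∈ {-3, -1, 3}; Q'(t) = 12(t - 1)(t + 1)(t + 3) vanishes at t ∈ {-3, -1, 1}.
Local minima of P (where P''>0): P(-3)=-27, P(3)=-459. Local minima of Q: Q(-3)=-27, Q(1)=-27.
So the global minimum of psi is P(3) + Q(-3) + 3 = -459 − 27 + 3 = -483, attained at (3, -3).

-483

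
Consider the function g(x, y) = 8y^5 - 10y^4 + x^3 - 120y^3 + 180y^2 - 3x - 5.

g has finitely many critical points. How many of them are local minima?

g separates as a function of x plus a function of y, so ∇g=0 decouples.
∂g/∂x = 3(x - 1)(x + 1) = 0 at x ∈ {-1, 1}; ∂g/∂y = 40y(y - 3)(y - 1)(y + 3) = 0 at y ∈ {-3, 0, 1, 3}.
The Hessian is diagonal: diag(g_xx, g_yy). Second derivatives: g_xx(-1)=-6, g_xx(1)=6; g_yy(-3)=-2880, g_yy(0)=360, g_yy(1)=-320, g_yy(3)=1440.
Local minima occur where both diagonal entries positive: (1, 0), (1, 3). Count: 2.

2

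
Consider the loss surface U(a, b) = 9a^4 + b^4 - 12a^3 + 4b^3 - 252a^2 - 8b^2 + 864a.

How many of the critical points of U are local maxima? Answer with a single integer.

U separates as a function of a plus a function of b, so ∇U=0 decouples.
∂U/∂a = 36(a - 3)(a - 2)(a + 4) = 0 at a ∈ {-4, 2, 3}; ∂U/∂b = 4b(b - 1)(b + 4) = 0 at b ∈ {-4, 0, 1}.
The Hessian is diagonal: diag(U_aa, U_bb). Second derivatives: U_aa(-4)=1512, U_aa(2)=-216, U_aa(3)=252; U_bb(-4)=80, U_bb(0)=-16, U_bb(1)=20.
Local maxima occur where both diagonal entries negative: (2, 0). Count: 1.

1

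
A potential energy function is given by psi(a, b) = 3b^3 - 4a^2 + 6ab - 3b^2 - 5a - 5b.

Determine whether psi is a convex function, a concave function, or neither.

neither

The term 3b^3 is cubic, so the Hessian is not constant.
∂²psi/∂b² = 18b - 6, which takes both signs as b varies (negative for sufficiently negative b). A diagonal entry of the Hessian changing sign means the Hessian is neither positive- nor negative-semidefinite on all of R^2.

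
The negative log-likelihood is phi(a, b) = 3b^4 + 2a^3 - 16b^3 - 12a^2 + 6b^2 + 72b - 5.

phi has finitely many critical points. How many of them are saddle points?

phi separates as a function of a plus a function of b, so ∇phi=0 decouples.
∂phi/∂a = 6a(a - 4) = 0 at a ∈ {0, 4}; ∂phi/∂b = 12(b - 3)(b - 2)(b + 1) = 0 at b ∈ {-1, 2, 3}.
The Hessian is diagonal: diag(phi_aa, phi_bb). Second derivatives: phi_aa(0)=-24, phi_aa(4)=24; phi_bb(-1)=144, phi_bb(2)=-36, phi_bb(3)=48.
Saddle points occur where the two diagonal entries have opposite signs: (0, -1), (0, 3), (4, 2). Count: 3.

3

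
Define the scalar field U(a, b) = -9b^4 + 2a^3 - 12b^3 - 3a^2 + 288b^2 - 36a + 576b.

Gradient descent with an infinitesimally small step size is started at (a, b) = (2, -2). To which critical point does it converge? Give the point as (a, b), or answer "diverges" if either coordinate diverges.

(3, -1)

U is separable, so gradient descent decouples: a follows -∂U/∂a, b follows -∂U/∂b.
∂U/∂a = 6(a - 3)(a + 2); at a=2 this is -24, so a increases.
∂U/∂b = -36(b - 4)(b + 1)(b + 4); at b=-2 this is -432, so b increases.
a converges to its nearest critical value 3 (a local min of the a-part); b converges to -1. The iterate converges to (3, -1).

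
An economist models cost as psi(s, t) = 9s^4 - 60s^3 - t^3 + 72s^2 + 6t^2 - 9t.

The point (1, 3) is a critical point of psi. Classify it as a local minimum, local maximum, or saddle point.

local maximum

The mixed partial ∂²psi/∂s∂t is 0, so the Hessian at any point is diag(psi_ss, psi_tt) = diag(36(3s^2 - 10s + 4), 6(-t + 2)).
At (1, 3): H = diag(-108, -6).
Both eigenvalues are negative, so H is negative definite: a local maximum.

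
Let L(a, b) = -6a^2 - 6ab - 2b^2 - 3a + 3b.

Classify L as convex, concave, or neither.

concave

L is quadratic, so its Hessian is the constant matrix H = [[-12, -6], [-6, -4]].
det(H) = 12, tr(H) = -16.
det(H) > 0 and tr(H) < 0, so H is negative definite everywhere: concave.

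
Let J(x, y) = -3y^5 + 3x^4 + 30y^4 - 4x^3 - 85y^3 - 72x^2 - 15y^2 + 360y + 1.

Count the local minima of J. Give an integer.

4

J separates as a function of x plus a function of y, so ∇J=0 decouples.
∂J/∂x = 12x(x - 4)(x + 3) = 0 at x ∈ {-3, 0, 4}; ∂J/∂y = -15(y - 4)(y - 3)(y - 2)(y + 1) = 0 at y ∈ {-1, 2, 3, 4}.
The Hessian is diagonal: diag(J_xx, J_yy). Second derivatives: J_xx(-3)=252, J_xx(0)=-144, J_xx(4)=336; J_yy(-1)=900, J_yy(2)=-90, J_yy(3)=60, J_yy(4)=-150.
Local minima occur where both diagonal entries positive: (-3, -1), (-3, 3), (4, -1), (4, 3). Count: 4.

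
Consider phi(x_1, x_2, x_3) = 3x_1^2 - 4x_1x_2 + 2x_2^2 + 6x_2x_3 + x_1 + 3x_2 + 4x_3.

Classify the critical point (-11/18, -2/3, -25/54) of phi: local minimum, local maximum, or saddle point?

The Hessian is constant: H = [[6, -4, 0], [-4, 4, 6], [0, 6, 0]].
Leading principal minors: Δ₁ = 6, Δ₂ = 8, Δ₃ = -216.
The minors fit neither the all-positive nor the alternating-sign pattern, so H is indefinite: a saddle point.

saddle point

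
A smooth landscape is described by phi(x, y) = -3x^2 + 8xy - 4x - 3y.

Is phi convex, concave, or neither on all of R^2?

neither

phi is quadratic, so its Hessian is the constant matrix H = [[-6, 8], [8, 0]].
det(H) = -64, tr(H) = -6.
det(H) < 0, so H is indefinite: neither convex nor concave.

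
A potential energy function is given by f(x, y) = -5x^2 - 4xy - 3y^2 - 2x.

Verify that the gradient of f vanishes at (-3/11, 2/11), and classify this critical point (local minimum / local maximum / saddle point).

local maximum

∇f = (-10x - 4y - 2, -4x - 6y); substituting (-3/11, 2/11) gives ∇f = (0, 0), so (-3/11, 2/11) is indeed a critical point.
The Hessian of f is constant: H = [[-10, -4], [-4, -6]].
det(H) = (-10)·(-6) − (-4)² = 44.
det(H) > 0 and tr(H) = -16 < 0, so H is negative definite and the point is a local maximum.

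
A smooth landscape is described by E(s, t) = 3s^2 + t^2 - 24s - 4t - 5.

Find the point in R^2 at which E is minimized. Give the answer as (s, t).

(4, 2)

E(s,t) separates as P(s) + Q(t) − 5, so its minimum is min P + min Q − 5.
P'(s) = 6s - 24 vanishes at s ∈ {4}; Q'(t) = 2(t - 2) vanishes at t ∈ {2}.
Local minima of P (where P''>0): P(4)=-48. Local minima of Q: Q(2)=-4.
So the global minimum of E is P(4) + Q(2) − 5 = -48 − 4 − 5 = -57, attained at (4, 2).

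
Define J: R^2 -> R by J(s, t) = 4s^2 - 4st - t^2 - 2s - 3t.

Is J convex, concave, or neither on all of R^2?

J is quadratic, so its Hessian is the constant matrix H = [[8, -4], [-4, -2]].
det(H) = -32, tr(H) = 6.
det(H) < 0, so H is indefinite: neither convex nor concave.

neither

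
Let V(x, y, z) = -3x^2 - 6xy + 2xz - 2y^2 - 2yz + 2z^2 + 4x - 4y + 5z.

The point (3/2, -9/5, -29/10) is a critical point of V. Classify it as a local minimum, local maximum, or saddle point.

saddle point

The Hessian is constant: H = [[-6, -6, 2], [-6, -4, -2], [2, -2, 4]].
Leading principal minors: Δ₁ = -6, Δ₂ = -12, Δ₃ = 40.
The minors fit neither the all-positive nor the alternating-sign pattern, so H is indefinite: a saddle point.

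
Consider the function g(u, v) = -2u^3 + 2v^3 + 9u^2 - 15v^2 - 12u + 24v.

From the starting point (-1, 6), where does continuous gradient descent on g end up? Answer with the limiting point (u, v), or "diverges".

(1, 4)

g is separable, so gradient descent decouples: u follows -∂g/∂u, v follows -∂g/∂v.
∂g/∂u = -6(u - 2)(u - 1); at u=-1 this is -36, so u increases.
∂g/∂v = 6(v - 4)(v - 1); at v=6 this is 60, so v decreases.
u converges to its nearest critical value 1 (a local min of the u-part); v converges to 4. The iterate converges to (1, 4).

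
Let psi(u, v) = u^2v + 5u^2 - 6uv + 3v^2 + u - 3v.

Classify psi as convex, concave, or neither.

neither

The term u^2v is cubic, so the Hessian is not constant.
∂²psi/∂u² = 2v + 10, which takes both signs as v varies (negative for sufficiently negative v). A diagonal entry of the Hessian changing sign means the Hessian is neither positive- nor negative-semidefinite on all of R^2.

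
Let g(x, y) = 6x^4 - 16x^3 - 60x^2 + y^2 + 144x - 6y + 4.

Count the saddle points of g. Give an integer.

g separates as a function of x plus a function of y, so ∇g=0 decouples.
∂g/∂x = 24(x - 3)(x - 1)(x + 2) = 0 at x ∈ {-2, 1, 3}; ∂g/∂y = 2(y - 3) = 0 at y ∈ {3}.
The Hessian is diagonal: diag(g_xx, g_yy). Second derivatives: g_xx(-2)=360, g_xx(1)=-144, g_xx(3)=240; g_yy(3)=2.
Saddle points occur where the two diagonal entries have opposite signs: (1, 3). Count: 1.

1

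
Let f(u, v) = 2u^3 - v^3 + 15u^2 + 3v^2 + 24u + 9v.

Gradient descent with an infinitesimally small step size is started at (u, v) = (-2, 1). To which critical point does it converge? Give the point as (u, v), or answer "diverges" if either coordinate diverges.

(-1, -1)

f is separable, so gradient descent decouples: u follows -∂f/∂u, v follows -∂f/∂v.
∂f/∂u = 6(u + 1)(u + 4); at u=-2 this is -12, so u increases.
∂f/∂v = -3(v - 3)(v + 1); at v=1 this is 12, so v decreases.
u converges to its nearest critical value -1 (a local min of the u-part); v converges to -1. The iterate converges to (-1, -1).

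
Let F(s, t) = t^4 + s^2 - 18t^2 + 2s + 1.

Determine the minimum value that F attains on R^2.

F(s,t) separates as P(s) + Q(t) + 1, so its minimum is min P + min Q + 1.
P'(s) = 2s + 2 vanishes at s ∈ {-1}; Q'(t) = 4t(t - 3)(t + 3) vanishes at t ∈ {-3, 0, 3}.
Local minima of P (where P''>0): P(-1)=-1. Local minima of Q: Q(-3)=-81, Q(3)=-81.
So the global minimum of F is P(-1) + Q(-3) + 1 = -1 − 81 + 1 = -81, attained at (-1, -3).

-81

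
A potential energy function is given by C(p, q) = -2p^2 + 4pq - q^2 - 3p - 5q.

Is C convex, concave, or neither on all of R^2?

neither

C is quadratic, so its Hessian is the constant matrix H = [[-4, 4], [4, -2]].
det(H) = -8, tr(H) = -6.
det(H) < 0, so H is indefinite: neither convex nor concave.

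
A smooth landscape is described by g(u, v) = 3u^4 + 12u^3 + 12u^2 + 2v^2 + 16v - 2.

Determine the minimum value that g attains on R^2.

-34

g(u,v) separates as P(u) + Q(v) − 2, so its minimum is min P + min Q − 2.
P'(u) = 12u(u + 1)(u + 2) vanishes at u ∈ {-2, -1, 0}; Q'(v) = 4v + 16 vanishes at v ∈ {-4}.
Local minima of P (where P''>0): P(-2)=0, P(0)=0. Local minima of Q: Q(-4)=-32.
So the global minimum of g is P(-2) + Q(-4) − 2 = 0 − 32 − 2 = -34, attained at (-2, -4).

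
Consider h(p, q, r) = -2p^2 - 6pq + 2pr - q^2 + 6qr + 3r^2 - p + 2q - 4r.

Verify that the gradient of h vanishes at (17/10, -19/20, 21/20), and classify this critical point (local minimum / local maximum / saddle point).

∇h = (-4p - 6q + 2r - 1, -6p - 2q + 6r + 2, 2p + 6q + 6r - 4); substituting (17/10, -19/20, 21/20) gives ∇h = (0, 0, 0), so (17/10, -19/20, 21/20) is indeed a critical point.
The Hessian is constant: H = [[-4, -6, 2], [-6, -2, 6], [2, 6, 6]].
Leading principal minors: Δ₁ = -4, Δ₂ = -28, Δ₃ = -160.
The minors fit neither the all-positive nor the alternating-sign pattern, so H is indefinite: a saddle point.

saddle point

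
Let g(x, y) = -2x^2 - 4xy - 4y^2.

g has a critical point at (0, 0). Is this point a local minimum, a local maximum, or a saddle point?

The Hessian of g is constant: H = [[-4, -4], [-4, -8]].
det(H) = (-4)·(-8) − (-4)² = 16.
det(H) > 0 and tr(H) = -12 < 0, so H is negative definite and the point is a local maximum.

local maximum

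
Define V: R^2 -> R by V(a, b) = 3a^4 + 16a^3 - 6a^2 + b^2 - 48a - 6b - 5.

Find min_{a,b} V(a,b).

-174

V(a,b) separates as P(a) + Q(b) − 5, so its minimum is min P + min Q − 5.
P'(a) = 12(a - 1)(a + 1)(a + 4) vanishes at a ∈ {-4, -1, 1}; Q'(b) = 2b - 6 vanishes at b ∈ {3}.
Local minima of P (where P''>0): P(-4)=-160, P(1)=-35. Local minima of Q: Q(3)=-9.
So the global minimum of V is P(-4) + Q(3) − 5 = -160 − 9 − 5 = -174, attained at (-4, 3).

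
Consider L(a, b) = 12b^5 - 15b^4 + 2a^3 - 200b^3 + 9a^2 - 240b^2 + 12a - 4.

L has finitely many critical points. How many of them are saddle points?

L separates as a function of a plus a function of b, so ∇L=0 decouples.
∂L/∂a = 6(a + 1)(a + 2) = 0 at a ∈ {-2, -1}; ∂L/∂b = 60b(b - 4)(b + 1)(b + 2) = 0 at b ∈ {-2, -1, 0, 4}.
The Hessian is diagonal: diag(L_aa, L_bb). Second derivatives: L_aa(-2)=-6, L_aa(-1)=6; L_bb(-2)=-720, L_bb(-1)=300, L_bb(0)=-480, L_bb(4)=7200.
Saddle points occur where the two diagonal entries have opposite signs: (-2, -1), (-2, 4), (-1, -2), (-1, 0). Count: 4.

4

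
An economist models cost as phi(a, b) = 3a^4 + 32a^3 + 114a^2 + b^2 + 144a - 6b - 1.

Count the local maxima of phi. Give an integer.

0

phi separates as a function of a plus a function of b, so ∇phi=0 decouples.
∂phi/∂a = 12(a + 1)(a + 3)(a + 4) = 0 at a ∈ {-4, -3, -1}; ∂phi/∂b = 2(b - 3) = 0 at b ∈ {3}.
The Hessian is diagonal: diag(phi_aa, phi_bb). Second derivatives: phi_aa(-4)=36, phi_aa(-3)=-24, phi_aa(-1)=72; phi_bb(3)=2.
Local maxima occur where both diagonal entries negative: none. Count: 0.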